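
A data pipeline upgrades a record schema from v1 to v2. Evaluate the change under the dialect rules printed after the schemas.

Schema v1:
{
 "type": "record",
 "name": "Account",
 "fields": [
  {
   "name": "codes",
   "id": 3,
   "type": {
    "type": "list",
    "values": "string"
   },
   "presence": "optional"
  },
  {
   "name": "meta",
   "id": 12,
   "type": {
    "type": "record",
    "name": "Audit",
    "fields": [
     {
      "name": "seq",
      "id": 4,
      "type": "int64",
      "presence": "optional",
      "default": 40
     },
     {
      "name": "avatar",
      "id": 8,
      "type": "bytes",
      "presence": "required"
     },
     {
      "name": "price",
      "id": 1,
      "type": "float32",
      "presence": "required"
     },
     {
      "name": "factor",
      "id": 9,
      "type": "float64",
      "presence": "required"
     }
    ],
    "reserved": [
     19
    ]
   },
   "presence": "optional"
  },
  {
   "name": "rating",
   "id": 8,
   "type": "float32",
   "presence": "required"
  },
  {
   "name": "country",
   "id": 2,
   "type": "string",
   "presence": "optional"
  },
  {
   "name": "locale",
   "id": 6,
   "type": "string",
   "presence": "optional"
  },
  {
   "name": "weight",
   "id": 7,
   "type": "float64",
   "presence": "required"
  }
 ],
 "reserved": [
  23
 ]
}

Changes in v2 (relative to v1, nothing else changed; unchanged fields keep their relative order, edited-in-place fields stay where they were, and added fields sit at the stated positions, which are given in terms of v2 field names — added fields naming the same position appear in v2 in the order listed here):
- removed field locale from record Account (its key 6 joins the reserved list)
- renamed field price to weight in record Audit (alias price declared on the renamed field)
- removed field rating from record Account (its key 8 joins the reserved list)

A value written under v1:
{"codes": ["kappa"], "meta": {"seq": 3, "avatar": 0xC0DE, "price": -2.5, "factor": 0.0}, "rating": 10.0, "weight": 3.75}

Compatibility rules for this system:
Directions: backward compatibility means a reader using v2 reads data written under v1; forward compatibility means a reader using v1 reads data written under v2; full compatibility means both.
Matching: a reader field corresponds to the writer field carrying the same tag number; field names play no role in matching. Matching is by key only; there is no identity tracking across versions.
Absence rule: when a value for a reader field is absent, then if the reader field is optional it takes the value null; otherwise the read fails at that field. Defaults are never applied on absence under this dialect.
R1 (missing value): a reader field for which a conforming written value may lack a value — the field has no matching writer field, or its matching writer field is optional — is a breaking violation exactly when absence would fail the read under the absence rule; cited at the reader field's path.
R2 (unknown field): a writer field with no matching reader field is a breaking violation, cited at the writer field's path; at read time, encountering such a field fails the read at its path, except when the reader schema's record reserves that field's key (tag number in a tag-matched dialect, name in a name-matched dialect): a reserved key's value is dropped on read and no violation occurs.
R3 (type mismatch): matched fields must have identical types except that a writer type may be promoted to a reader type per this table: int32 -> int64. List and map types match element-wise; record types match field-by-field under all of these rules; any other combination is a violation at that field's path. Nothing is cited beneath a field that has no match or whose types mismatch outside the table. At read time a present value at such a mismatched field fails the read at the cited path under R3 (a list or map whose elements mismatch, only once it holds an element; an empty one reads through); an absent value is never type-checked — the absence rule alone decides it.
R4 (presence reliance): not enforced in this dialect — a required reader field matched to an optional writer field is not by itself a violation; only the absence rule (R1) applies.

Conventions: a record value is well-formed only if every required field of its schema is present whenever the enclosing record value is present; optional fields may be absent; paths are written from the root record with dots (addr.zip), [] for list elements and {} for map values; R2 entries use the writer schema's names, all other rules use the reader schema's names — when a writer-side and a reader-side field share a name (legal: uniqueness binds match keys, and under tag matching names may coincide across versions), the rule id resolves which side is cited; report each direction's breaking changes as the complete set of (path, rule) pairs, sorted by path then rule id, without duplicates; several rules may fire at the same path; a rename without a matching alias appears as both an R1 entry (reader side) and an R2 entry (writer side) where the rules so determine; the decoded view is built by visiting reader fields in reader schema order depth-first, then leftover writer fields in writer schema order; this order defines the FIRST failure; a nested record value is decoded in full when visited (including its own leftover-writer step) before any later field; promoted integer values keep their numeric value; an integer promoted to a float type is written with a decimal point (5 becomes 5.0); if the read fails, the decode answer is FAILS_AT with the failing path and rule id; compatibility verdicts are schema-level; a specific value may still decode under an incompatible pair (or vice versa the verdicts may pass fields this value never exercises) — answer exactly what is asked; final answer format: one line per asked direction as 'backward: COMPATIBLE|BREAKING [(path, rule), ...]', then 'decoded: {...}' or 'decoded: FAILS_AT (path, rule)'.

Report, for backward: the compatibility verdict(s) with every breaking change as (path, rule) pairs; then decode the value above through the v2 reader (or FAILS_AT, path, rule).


the writer's type comes first in each Account pair
backward analysis of Account with v2 as reader and v1 as writer:
  list<string> -> list<string>, writer optional: codes aligns to codes
  Audit -> Audit, writer optional: meta aligns to meta
  string -> string, writer optional: country aligns to country
  float64 -> float64, writer required: weight aligns to weight
  writer field rating has no reader counterpart
  writer field locale has no reader counterpart
  int64 -> int64, writer optional: meta.seq aligns to meta.seq
  bytes -> bytes, writer required: meta.avatar aligns to meta.avatar
  float32 -> float32, writer required: meta.weight aligns to meta.price
  float64 -> float64, writer required: meta.factor aligns to meta.factor
  => no violations; backward on Account: COMPATIBLE
decode walk for Account under reader schema v2:
  codes := ["kappa"]
  meta.seq := 3
  meta.avatar := 0xC0DE
  meta.weight := -2.5 (from writer price)
  meta.factor := 0.0
  country := null (absent, optional -> null)
  weight := 3.75
  writer rating: reserved -> dropped
  => decoded: {"codes": ["kappa"], "meta": {"seq": 3, "avatar": 0xC0DE, "weight": -2.5, "factor": 0.0}, "country": null, "weight": 3.75}

backward: COMPATIBLE []; decoded: {"codes": ["kappa"], "meta": {"seq": 3, "avatar": 0xC0DE, "weight": -2.5, "factor": 0.0}, "country": null, "weight": 3.75}


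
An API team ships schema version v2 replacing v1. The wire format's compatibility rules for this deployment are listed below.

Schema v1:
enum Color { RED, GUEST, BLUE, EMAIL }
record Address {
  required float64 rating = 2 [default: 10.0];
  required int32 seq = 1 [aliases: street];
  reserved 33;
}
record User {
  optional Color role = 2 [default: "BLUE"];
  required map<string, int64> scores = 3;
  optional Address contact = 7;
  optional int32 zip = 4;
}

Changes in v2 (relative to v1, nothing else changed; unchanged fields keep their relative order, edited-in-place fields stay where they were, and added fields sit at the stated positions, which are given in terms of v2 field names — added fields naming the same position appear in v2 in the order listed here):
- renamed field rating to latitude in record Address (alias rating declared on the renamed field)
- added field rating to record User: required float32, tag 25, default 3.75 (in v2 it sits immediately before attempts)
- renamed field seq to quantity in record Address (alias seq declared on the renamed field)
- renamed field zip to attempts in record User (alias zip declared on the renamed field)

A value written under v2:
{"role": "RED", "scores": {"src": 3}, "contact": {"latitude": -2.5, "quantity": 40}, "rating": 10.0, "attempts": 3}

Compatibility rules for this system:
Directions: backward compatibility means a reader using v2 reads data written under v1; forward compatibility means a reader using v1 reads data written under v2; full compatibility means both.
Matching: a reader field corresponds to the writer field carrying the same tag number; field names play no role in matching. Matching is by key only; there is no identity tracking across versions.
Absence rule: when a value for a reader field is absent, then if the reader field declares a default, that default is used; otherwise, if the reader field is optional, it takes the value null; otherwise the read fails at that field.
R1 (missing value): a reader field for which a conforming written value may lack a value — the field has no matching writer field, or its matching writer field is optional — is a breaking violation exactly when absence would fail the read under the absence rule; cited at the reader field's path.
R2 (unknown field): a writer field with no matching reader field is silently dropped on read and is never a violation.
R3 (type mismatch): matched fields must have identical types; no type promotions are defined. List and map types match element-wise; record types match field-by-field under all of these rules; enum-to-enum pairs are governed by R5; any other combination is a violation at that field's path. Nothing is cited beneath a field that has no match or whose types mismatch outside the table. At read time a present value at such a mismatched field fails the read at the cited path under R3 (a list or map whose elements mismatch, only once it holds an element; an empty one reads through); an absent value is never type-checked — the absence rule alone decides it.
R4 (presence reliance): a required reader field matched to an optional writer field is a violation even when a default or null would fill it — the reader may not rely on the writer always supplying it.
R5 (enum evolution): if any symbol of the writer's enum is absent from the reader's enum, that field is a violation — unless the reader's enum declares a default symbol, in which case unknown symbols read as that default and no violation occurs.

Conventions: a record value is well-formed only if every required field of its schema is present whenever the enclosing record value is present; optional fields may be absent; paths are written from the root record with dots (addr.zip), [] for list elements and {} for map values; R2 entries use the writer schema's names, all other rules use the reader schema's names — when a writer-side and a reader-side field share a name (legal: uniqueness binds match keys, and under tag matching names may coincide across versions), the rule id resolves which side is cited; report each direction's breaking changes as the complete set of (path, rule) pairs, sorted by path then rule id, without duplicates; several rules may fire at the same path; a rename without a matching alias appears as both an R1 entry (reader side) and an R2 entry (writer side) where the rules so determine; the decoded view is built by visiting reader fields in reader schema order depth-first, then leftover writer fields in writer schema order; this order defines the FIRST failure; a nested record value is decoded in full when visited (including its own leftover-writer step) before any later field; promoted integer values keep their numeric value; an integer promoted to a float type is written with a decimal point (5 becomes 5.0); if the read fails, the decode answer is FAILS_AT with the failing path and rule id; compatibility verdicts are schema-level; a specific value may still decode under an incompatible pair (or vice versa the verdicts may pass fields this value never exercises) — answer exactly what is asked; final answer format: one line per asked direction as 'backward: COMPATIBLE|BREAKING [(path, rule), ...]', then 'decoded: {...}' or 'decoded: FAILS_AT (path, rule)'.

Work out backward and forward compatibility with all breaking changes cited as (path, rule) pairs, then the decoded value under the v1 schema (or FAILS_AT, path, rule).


backward: COMPATIBLE []; forward: COMPATIBLE []; decoded: {"role": "RED", "scores": {"src": 3}, "contact": {"rating": -2.5, "seq": 40}, "zip": 3}

each type pair in User: writer, then reader
backward on User — v2 reading data written by v1:
  Color -> Color, writer optional: role aligns to role
  map<string, int64> -> map<string, int64>, writer required: scores aligns to scores
  Address -> Address, writer optional: contact aligns to contact
  rating: no writer match
  int32 -> int32, writer optional: attempts aligns to zip
  float64 -> float64, writer required: contact.latitude aligns to contact.rating
  int32 -> int32, writer required: contact.quantity aligns to contact.seq
  => backward verdict for User: COMPATIBLE, no violations
forward on User — v1 reading data written by v2:
  Color -> Color, writer optional: role aligns to role
  map<string, int64> -> map<string, int64>, writer required: scores aligns to scores
  Address -> Address, writer optional: contact aligns to contact
  int32 -> int32, writer optional: zip aligns to attempts
  writer field rating has no reader counterpart
  float64 -> float64, writer required: contact.rating aligns to contact.latitude
  int32 -> int32, writer required: contact.seq aligns to contact.quantity
  => forward verdict for User: COMPATIBLE, no violations
decode walk for User under reader schema v1:
  role := "RED"
  scores := {"src": 3}
  contact.rating := -2.5 (from writer latitude)
  contact.seq := 40 (from writer quantity)
  zip := 3 (from writer attempts)
  writer rating: unknown -> dropped
  => decoded: {"role": "RED", "scores": {"src": 3}, "contact": {"rating": -2.5, "seq": 40}, "zip": 3}


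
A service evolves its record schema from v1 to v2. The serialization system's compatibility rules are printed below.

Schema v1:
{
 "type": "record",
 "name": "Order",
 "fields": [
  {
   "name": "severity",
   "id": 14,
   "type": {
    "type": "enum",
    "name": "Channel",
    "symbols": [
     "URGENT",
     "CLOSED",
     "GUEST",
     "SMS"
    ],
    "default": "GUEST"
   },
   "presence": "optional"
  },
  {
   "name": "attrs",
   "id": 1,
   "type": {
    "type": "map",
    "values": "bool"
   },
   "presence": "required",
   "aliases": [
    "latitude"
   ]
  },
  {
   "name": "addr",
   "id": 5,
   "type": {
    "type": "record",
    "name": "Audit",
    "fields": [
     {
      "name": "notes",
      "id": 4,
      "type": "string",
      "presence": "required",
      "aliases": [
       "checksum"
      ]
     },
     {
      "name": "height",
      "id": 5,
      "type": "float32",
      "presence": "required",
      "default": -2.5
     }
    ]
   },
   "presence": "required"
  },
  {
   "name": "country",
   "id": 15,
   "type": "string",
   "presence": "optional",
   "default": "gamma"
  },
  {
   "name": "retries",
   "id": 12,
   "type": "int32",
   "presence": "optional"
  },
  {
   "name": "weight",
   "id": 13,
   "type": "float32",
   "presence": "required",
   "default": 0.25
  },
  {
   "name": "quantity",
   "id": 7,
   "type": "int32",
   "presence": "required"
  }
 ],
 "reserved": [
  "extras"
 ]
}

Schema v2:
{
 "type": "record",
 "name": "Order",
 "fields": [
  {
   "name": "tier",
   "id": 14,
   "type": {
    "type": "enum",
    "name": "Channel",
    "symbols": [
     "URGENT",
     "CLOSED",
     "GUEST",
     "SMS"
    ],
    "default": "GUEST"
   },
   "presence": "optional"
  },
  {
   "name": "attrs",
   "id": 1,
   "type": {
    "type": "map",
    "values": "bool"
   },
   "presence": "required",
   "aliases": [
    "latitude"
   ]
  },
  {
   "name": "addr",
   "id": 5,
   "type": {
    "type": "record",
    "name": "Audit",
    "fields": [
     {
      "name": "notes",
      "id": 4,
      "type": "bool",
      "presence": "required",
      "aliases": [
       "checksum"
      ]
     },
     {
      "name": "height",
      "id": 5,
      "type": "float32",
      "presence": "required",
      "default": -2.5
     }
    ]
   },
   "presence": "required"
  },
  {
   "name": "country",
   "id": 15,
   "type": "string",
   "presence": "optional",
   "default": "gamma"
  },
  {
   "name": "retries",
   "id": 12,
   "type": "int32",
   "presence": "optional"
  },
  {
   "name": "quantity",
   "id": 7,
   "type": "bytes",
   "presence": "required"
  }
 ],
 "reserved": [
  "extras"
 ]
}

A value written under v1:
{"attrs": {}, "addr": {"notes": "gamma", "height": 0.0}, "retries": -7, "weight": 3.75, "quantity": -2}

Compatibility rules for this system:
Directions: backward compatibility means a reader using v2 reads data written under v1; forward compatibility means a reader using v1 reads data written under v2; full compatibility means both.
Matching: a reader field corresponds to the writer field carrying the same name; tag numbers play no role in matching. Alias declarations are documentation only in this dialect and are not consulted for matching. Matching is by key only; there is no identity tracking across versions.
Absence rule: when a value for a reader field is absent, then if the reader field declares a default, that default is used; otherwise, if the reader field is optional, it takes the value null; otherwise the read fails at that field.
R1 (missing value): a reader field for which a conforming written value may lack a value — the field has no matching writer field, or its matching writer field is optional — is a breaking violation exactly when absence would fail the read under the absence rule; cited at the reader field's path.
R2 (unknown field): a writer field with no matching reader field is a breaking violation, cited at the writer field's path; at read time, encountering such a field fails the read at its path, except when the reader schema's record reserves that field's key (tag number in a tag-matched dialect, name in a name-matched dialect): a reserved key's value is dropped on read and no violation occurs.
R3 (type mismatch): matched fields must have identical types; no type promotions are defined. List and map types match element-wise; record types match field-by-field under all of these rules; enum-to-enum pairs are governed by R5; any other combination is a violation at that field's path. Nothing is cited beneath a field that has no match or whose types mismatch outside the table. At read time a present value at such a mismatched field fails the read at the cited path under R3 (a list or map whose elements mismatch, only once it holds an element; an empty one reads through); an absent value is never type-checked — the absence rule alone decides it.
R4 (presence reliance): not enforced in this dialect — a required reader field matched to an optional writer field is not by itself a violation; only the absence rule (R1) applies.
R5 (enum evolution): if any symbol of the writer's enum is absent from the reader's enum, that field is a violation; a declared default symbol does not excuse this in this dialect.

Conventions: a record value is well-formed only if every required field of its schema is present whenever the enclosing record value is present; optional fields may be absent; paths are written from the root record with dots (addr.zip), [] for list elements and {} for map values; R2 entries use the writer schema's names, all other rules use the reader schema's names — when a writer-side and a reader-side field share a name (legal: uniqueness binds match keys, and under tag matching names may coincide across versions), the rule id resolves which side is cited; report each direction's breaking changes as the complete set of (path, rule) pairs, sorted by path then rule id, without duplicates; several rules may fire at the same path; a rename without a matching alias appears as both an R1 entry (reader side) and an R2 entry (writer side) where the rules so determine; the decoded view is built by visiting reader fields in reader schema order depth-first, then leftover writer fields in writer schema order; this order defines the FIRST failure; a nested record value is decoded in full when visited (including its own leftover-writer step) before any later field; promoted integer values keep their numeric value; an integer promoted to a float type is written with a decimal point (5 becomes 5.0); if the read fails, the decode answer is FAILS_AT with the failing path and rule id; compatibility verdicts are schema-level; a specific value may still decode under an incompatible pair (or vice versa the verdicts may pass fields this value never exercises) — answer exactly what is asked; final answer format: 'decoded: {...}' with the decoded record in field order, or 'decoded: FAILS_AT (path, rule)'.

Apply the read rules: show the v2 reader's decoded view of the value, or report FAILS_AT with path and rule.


decoded: FAILS_AT (addr.notes, R3)

arrows below run writer -> reader for Order
migrating the Order value to v2:
  tier := null (not supplied -> null)
  attrs := {}
  read fails at addr.notes under R3
  => FAILS_AT (addr.notes, R3)
diffs on Order not affecting the asked answer:
  renamed field severity to tier in record Order -> matters for Order compatibility verdicts, not for this value's decode
  field quantity in record Order: type int32 changed to bytes -> matters for Order compatibility verdicts, not for this value's decode
  removed field weight from record Order -> matters for Order compatibility verdicts, not for this value's decode


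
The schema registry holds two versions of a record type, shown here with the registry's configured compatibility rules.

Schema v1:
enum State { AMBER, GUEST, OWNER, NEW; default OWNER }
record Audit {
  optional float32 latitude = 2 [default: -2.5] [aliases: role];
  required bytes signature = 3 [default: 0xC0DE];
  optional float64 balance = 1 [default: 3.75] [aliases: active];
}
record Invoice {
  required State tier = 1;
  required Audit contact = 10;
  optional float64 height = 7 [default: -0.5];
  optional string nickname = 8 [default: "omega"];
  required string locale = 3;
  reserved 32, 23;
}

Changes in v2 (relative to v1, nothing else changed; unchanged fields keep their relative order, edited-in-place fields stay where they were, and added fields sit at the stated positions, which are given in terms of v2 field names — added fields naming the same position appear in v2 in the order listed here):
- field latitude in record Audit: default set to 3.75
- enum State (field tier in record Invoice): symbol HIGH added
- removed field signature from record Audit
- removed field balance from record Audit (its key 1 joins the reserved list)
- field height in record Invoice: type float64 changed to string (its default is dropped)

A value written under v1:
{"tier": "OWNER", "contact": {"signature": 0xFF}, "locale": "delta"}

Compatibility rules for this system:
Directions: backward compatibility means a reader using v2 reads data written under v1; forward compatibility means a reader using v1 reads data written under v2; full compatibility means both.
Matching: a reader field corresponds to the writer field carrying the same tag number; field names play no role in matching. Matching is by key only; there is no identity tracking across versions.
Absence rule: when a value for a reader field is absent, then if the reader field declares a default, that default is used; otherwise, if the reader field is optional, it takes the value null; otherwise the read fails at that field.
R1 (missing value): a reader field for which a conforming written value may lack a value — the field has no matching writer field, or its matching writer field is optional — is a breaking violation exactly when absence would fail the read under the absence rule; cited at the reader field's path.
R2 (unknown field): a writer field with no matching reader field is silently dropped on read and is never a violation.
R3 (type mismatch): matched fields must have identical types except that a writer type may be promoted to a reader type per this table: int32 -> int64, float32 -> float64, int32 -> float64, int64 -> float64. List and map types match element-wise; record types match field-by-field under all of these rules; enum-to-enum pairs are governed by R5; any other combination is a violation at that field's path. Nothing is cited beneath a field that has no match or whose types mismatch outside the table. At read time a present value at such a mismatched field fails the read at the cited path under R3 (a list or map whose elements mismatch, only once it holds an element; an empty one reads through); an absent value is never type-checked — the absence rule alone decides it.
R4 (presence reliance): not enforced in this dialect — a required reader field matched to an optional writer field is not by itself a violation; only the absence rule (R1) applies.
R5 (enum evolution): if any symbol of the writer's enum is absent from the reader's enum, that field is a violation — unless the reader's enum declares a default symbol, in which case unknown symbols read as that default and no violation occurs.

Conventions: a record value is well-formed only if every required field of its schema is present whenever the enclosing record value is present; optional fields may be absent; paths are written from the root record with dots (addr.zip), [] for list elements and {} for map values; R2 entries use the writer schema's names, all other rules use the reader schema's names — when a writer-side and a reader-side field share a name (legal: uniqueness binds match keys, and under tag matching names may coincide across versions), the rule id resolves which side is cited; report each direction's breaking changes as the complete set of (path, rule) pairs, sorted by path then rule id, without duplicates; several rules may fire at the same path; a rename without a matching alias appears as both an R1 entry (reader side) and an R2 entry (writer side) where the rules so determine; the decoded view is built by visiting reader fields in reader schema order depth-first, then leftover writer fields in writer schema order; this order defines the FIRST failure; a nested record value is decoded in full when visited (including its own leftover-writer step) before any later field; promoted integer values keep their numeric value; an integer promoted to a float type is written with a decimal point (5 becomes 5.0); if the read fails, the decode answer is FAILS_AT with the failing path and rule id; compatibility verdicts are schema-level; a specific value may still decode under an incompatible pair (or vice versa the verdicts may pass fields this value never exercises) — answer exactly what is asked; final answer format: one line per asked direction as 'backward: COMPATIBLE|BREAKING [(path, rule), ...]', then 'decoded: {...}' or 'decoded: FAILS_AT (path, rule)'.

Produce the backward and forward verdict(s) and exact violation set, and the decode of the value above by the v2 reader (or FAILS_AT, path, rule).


backward: BREAKING [(height, R3)]; forward: BREAKING [(height, R3)]; decoded: {"tier": "OWNER", "contact": {"latitude": 3.75}, "height": null, "nickname": "omega", "locale": "delta"}

each type pair in Invoice: writer, then reader
backward for Invoice (reader v2, writer v1):
  tier: paired with writer tier (State -> State; writer required)
  contact: paired with writer contact (Audit -> Audit; writer required)
  height: paired with writer height (float64 -> string; writer optional)
  nickname: paired with writer nickname (string -> string; writer optional)
  locale: paired with writer locale (string -> string; writer required)
  contact.latitude: paired with writer contact.latitude (float32 -> float32; writer optional)
  writer field contact.signature has no reader counterpart
  writer field contact.balance has no reader counterpart
  breaking: (height, R3)
  => 1 violation(s): backward is BREAKING for Invoice
forward for Invoice (reader v1, writer v2):
  tier: paired with writer tier (State -> State; writer required)
  contact: paired with writer contact (Audit -> Audit; writer required)
  height: paired with writer height (string -> float64; writer optional)
  nickname: paired with writer nickname (string -> string; writer optional)
  locale: paired with writer locale (string -> string; writer required)
  contact.latitude: paired with writer contact.latitude (float32 -> float32; writer optional)
  contact.signature: no writer match
  contact.balance: no writer match
  breaking: (height, R3)
  => 1 violation(s): forward is BREAKING for Invoice
decode (reader v2):
  tier := "OWNER"
  contact.latitude := 3.75 (missing; default applied)
  writer contact.signature: no reader field; dropped
  height := null (missing; optional => null)
  nickname := "omega" (missing; default applied)
  locale := "delta"
  => decoded: {"tier": "OWNER", "contact": {"latitude": 3.75}, "height": null, "nickname": "omega", "locale": "delta"}


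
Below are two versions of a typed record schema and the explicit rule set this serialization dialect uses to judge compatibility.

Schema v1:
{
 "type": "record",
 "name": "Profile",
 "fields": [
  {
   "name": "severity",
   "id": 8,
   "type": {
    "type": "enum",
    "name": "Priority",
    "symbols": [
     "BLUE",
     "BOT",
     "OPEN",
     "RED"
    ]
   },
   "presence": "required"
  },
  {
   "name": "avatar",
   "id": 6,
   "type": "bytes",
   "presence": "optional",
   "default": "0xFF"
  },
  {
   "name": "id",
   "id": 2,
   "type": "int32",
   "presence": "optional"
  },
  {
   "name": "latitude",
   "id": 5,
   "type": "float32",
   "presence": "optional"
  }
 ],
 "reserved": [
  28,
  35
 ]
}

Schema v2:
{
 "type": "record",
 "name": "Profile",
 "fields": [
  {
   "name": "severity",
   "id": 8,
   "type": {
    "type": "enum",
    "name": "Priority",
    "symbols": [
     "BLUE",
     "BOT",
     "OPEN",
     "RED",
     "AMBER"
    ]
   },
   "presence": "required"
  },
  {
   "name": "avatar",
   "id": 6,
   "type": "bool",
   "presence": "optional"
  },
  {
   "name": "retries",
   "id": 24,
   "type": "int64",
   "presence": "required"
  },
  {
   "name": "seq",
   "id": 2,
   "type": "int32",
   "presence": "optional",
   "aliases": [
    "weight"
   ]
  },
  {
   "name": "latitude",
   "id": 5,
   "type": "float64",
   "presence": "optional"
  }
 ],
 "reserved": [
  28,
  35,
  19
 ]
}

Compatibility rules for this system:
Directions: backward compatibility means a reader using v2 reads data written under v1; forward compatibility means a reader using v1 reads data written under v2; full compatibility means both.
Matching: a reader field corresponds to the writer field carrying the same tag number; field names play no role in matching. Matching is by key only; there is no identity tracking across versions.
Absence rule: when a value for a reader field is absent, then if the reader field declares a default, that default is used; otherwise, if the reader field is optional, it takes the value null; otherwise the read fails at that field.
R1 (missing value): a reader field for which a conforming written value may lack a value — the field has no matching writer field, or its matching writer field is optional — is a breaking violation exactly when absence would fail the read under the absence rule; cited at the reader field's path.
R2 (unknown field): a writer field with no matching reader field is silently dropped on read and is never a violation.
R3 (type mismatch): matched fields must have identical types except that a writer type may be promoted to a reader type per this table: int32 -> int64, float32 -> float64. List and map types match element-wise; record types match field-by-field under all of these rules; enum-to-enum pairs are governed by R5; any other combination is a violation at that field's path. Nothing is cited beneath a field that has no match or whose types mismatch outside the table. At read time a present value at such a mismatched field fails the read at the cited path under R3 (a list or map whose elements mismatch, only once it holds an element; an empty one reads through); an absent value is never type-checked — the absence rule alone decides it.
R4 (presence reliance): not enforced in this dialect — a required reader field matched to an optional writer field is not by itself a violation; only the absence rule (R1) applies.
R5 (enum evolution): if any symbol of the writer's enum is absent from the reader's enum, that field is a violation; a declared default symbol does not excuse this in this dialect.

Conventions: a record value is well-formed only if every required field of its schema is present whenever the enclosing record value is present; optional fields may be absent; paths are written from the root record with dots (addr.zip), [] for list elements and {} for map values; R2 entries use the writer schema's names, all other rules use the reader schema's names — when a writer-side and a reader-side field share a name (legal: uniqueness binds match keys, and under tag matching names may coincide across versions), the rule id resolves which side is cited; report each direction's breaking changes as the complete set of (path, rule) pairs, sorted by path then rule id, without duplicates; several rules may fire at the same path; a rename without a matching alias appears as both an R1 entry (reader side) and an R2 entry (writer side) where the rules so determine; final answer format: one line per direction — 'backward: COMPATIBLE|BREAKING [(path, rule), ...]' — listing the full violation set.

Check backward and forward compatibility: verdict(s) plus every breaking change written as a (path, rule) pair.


the writer's type comes first in each Profile pair
backward pass over Profile, reader schema v2, writer schema v1:
  writer required, Priority -> Priority: reader severity maps from writer severity
  writer optional, bytes -> bool: reader avatar maps from writer avatar
  retries: no writer-side match
  writer optional, int32 -> int32: reader seq maps from writer id
  writer optional, float32 -> float64: reader latitude maps from writer latitude
  rule R3 violated at avatar
  rule R1 violated at retries
  => backward: BREAKING (2)
forward pass over Profile, reader schema v1, writer schema v2:
  writer required, Priority -> Priority: reader severity maps from writer severity
  writer optional, bool -> bytes: reader avatar maps from writer avatar
  writer optional, int32 -> int32: reader id maps from writer seq
  writer optional, float64 -> float32: reader latitude maps from writer latitude
  writer retries: unknown to reader
  rule R3 violated at avatar
  rule R3 violated at latitude
  rule R5 violated at severity
  => forward: BREAKING (3)

backward: BREAKING [(avatar, R3), (retries, R1)]; forward: BREAKING [(avatar, R3), (latitude, R3), (severity, R5)]


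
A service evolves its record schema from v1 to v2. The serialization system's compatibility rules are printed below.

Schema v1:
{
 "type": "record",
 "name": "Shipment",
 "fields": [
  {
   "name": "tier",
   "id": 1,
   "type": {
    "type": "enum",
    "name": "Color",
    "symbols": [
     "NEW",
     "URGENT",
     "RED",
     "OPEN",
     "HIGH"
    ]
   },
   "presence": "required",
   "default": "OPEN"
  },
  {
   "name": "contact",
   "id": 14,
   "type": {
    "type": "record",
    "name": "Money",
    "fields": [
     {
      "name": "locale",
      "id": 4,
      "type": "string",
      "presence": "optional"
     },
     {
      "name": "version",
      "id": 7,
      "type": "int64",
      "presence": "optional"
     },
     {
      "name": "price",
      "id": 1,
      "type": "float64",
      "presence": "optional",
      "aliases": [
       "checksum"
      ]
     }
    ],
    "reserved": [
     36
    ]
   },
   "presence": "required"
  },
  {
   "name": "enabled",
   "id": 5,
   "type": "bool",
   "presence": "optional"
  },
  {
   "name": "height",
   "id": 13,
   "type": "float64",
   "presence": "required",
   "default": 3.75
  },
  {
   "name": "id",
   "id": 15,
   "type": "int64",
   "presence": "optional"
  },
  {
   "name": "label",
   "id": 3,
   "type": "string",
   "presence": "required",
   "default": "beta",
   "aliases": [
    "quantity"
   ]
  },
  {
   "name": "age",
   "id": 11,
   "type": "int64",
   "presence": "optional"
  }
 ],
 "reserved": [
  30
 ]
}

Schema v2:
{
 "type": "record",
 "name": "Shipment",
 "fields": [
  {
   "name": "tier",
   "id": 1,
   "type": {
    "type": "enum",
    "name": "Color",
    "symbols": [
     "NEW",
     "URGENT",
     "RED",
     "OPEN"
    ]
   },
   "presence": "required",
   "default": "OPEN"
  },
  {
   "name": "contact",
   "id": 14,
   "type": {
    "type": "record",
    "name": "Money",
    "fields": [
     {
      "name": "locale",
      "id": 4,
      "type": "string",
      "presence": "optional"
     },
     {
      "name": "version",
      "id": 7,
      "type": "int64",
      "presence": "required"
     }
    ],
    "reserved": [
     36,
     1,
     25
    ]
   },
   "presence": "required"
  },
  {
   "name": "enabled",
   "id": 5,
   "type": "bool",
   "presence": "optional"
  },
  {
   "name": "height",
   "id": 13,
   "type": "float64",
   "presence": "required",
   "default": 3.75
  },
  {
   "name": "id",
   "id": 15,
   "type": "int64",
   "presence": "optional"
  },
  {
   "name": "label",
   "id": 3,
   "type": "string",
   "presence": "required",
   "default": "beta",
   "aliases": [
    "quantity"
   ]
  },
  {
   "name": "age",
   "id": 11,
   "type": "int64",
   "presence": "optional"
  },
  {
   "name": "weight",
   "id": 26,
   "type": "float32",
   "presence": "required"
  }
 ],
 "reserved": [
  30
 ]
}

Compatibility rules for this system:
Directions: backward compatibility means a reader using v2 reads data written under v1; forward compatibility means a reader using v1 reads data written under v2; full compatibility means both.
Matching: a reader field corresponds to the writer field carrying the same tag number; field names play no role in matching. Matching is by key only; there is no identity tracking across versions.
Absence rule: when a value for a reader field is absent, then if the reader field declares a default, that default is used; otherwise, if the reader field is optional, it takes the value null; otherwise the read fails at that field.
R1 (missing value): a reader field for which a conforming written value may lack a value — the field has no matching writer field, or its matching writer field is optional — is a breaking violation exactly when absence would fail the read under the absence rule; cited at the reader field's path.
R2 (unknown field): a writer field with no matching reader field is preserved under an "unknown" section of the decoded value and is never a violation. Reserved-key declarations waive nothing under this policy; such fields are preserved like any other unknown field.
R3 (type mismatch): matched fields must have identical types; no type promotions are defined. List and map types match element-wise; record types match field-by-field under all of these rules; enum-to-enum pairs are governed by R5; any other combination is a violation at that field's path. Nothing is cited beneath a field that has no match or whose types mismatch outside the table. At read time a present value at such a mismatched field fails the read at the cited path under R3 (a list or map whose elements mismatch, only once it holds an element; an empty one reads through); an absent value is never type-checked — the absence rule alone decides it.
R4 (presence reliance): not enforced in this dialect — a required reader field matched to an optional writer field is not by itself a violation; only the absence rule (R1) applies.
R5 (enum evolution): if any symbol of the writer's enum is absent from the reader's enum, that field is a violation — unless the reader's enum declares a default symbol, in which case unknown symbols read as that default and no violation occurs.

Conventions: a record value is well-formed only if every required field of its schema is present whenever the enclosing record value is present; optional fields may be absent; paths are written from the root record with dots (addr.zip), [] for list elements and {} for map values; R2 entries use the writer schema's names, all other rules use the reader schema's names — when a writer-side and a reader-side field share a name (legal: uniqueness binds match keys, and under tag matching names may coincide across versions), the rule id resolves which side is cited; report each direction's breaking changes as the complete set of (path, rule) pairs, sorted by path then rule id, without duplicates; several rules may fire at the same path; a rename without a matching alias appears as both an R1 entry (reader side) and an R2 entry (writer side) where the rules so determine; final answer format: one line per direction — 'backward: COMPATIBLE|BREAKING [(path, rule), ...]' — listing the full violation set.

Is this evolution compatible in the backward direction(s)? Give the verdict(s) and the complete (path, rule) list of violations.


backward: BREAKING [(contact.version, R1), (tier, R5), (weight, R1)]

arrows below run writer -> reader for Shipment
backward pass over Shipment, reader schema v2, writer schema v1:
  tier: paired with writer tier (Color -> Color; writer required)
  contact: paired with writer contact (Money -> Money; writer required)
  enabled: paired with writer enabled (bool -> bool; writer optional)
  height: paired with writer height (float64 -> float64; writer required)
  id: paired with writer id (int64 -> int64; writer optional)
  label: paired with writer label (string -> string; writer required)
  age: paired with writer age (int64 -> int64; writer optional)
  weight: no writer-side match
  contact.locale: paired with writer contact.locale (string -> string; writer optional)
  contact.version: paired with writer contact.version (int64 -> int64; writer optional)
  contact.price (writer side), unknown to reader
  rule R1 violated at contact.version
  rule R5 violated at tier
  rule R1 violated at weight
  => backward: BREAKING (3)
diffs on Shipment not affecting the asked answer:
  removed field price from record Money (its key 1 joins the reserved list) -> triggers nothing under Shipment's printed rules — same verdict
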